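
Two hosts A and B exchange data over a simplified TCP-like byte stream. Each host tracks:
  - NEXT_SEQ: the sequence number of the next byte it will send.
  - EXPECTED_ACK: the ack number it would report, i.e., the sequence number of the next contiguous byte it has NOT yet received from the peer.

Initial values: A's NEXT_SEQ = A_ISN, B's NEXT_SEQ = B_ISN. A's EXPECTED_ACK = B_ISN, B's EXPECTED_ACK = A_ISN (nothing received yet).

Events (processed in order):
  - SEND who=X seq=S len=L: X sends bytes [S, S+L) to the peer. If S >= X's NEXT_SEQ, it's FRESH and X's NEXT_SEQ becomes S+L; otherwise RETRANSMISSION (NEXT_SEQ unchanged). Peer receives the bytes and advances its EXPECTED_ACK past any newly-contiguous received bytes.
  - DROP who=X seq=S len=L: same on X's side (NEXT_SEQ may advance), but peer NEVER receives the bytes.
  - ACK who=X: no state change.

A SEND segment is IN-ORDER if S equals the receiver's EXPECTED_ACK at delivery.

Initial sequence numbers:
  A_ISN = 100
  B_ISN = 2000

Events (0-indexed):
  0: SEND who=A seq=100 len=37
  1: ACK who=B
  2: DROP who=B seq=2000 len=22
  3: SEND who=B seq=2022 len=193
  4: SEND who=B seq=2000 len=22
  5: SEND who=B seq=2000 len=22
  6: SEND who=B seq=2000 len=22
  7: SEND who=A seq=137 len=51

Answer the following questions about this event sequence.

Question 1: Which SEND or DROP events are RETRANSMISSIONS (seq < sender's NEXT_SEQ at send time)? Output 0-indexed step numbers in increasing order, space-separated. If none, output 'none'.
Step 0: SEND seq=100 -> fresh
Step 2: DROP seq=2000 -> fresh
Step 3: SEND seq=2022 -> fresh
Step 4: SEND seq=2000 -> retransmit
Step 5: SEND seq=2000 -> retransmit
Step 6: SEND seq=2000 -> retransmit
Step 7: SEND seq=137 -> fresh

Answer: 4 5 6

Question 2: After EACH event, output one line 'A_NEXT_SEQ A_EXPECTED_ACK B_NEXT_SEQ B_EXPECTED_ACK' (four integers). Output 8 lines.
137 2000 2000 137
137 2000 2000 137
137 2000 2022 137
137 2000 2215 137
137 2215 2215 137
137 2215 2215 137
137 2215 2215 137
188 2215 2215 188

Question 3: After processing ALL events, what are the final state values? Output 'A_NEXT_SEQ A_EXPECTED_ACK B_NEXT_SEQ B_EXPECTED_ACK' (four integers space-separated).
Answer: 188 2215 2215 188

Derivation:
After event 0: A_seq=137 A_ack=2000 B_seq=2000 B_ack=137
After event 1: A_seq=137 A_ack=2000 B_seq=2000 B_ack=137
After event 2: A_seq=137 A_ack=2000 B_seq=2022 B_ack=137
After event 3: A_seq=137 A_ack=2000 B_seq=2215 B_ack=137
After event 4: A_seq=137 A_ack=2215 B_seq=2215 B_ack=137
After event 5: A_seq=137 A_ack=2215 B_seq=2215 B_ack=137
After event 6: A_seq=137 A_ack=2215 B_seq=2215 B_ack=137
After event 7: A_seq=188 A_ack=2215 B_seq=2215 B_ack=188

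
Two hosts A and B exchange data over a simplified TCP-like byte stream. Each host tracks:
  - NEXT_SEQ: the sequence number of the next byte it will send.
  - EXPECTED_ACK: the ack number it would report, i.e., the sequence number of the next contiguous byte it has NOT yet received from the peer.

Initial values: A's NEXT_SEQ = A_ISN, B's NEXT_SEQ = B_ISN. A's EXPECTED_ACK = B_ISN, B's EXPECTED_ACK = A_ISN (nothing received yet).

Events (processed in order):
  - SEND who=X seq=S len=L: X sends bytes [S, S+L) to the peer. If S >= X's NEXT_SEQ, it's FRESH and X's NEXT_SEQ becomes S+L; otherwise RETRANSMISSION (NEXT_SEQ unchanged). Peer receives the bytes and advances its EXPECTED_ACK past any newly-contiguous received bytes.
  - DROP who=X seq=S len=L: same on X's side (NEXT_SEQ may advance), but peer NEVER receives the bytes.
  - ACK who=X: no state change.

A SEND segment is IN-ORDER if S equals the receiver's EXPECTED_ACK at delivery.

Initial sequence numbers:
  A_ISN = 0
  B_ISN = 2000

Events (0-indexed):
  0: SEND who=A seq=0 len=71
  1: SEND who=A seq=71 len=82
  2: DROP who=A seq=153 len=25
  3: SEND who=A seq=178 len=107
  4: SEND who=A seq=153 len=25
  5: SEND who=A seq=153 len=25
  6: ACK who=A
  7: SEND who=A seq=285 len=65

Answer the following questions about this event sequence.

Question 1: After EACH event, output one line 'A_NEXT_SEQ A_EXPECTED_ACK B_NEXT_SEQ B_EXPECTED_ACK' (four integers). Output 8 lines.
71 2000 2000 71
153 2000 2000 153
178 2000 2000 153
285 2000 2000 153
285 2000 2000 285
285 2000 2000 285
285 2000 2000 285
350 2000 2000 350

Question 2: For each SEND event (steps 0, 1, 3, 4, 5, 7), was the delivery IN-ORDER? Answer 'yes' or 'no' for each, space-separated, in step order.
Answer: yes yes no yes no yes

Derivation:
Step 0: SEND seq=0 -> in-order
Step 1: SEND seq=71 -> in-order
Step 3: SEND seq=178 -> out-of-order
Step 4: SEND seq=153 -> in-order
Step 5: SEND seq=153 -> out-of-order
Step 7: SEND seq=285 -> in-order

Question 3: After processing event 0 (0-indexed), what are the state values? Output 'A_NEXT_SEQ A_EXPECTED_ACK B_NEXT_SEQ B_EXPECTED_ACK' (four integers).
After event 0: A_seq=71 A_ack=2000 B_seq=2000 B_ack=71

71 2000 2000 71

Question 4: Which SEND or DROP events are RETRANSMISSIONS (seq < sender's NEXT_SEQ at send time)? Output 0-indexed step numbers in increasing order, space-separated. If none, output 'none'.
Answer: 4 5

Derivation:
Step 0: SEND seq=0 -> fresh
Step 1: SEND seq=71 -> fresh
Step 2: DROP seq=153 -> fresh
Step 3: SEND seq=178 -> fresh
Step 4: SEND seq=153 -> retransmit
Step 5: SEND seq=153 -> retransmit
Step 7: SEND seq=285 -> fresh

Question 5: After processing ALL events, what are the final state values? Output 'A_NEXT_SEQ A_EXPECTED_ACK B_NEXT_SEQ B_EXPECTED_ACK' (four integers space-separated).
Answer: 350 2000 2000 350

Derivation:
After event 0: A_seq=71 A_ack=2000 B_seq=2000 B_ack=71
After event 1: A_seq=153 A_ack=2000 B_seq=2000 B_ack=153
After event 2: A_seq=178 A_ack=2000 B_seq=2000 B_ack=153
After event 3: A_seq=285 A_ack=2000 B_seq=2000 B_ack=153
After event 4: A_seq=285 A_ack=2000 B_seq=2000 B_ack=285
After event 5: A_seq=285 A_ack=2000 B_seq=2000 B_ack=285
After event 6: A_seq=285 A_ack=2000 B_seq=2000 B_ack=285
After event 7: A_seq=350 A_ack=2000 B_seq=2000 B_ack=350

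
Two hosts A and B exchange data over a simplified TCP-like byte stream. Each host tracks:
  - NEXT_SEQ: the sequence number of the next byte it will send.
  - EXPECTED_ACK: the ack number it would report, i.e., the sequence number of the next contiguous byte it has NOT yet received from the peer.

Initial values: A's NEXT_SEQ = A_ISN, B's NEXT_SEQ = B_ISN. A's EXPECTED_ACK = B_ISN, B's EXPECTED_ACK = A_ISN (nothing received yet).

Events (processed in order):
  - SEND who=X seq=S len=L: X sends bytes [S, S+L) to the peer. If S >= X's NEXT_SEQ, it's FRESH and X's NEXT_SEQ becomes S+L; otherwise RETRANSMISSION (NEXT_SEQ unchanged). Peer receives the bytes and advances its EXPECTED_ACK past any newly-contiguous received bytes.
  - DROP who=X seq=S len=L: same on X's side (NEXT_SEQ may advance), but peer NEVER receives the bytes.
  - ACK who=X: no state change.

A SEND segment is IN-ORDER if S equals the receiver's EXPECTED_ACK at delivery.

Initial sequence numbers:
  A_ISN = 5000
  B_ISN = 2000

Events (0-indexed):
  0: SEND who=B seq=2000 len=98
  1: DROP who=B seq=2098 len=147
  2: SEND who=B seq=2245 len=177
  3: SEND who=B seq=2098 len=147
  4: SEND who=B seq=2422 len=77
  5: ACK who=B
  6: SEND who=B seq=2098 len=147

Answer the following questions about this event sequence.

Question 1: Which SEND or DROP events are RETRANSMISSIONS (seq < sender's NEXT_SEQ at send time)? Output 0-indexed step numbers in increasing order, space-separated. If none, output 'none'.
Step 0: SEND seq=2000 -> fresh
Step 1: DROP seq=2098 -> fresh
Step 2: SEND seq=2245 -> fresh
Step 3: SEND seq=2098 -> retransmit
Step 4: SEND seq=2422 -> fresh
Step 6: SEND seq=2098 -> retransmit

Answer: 3 6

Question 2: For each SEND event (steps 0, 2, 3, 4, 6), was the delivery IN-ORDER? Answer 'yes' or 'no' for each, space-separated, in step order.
Step 0: SEND seq=2000 -> in-order
Step 2: SEND seq=2245 -> out-of-order
Step 3: SEND seq=2098 -> in-order
Step 4: SEND seq=2422 -> in-order
Step 6: SEND seq=2098 -> out-of-order

Answer: yes no yes yes no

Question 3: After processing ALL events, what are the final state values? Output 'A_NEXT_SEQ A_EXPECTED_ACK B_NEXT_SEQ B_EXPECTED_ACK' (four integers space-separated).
After event 0: A_seq=5000 A_ack=2098 B_seq=2098 B_ack=5000
After event 1: A_seq=5000 A_ack=2098 B_seq=2245 B_ack=5000
After event 2: A_seq=5000 A_ack=2098 B_seq=2422 B_ack=5000
After event 3: A_seq=5000 A_ack=2422 B_seq=2422 B_ack=5000
After event 4: A_seq=5000 A_ack=2499 B_seq=2499 B_ack=5000
After event 5: A_seq=5000 A_ack=2499 B_seq=2499 B_ack=5000
After event 6: A_seq=5000 A_ack=2499 B_seq=2499 B_ack=5000

Answer: 5000 2499 2499 5000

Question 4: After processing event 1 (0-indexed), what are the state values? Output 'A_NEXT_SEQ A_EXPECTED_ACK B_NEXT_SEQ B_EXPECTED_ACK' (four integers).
After event 0: A_seq=5000 A_ack=2098 B_seq=2098 B_ack=5000
After event 1: A_seq=5000 A_ack=2098 B_seq=2245 B_ack=5000

5000 2098 2245 5000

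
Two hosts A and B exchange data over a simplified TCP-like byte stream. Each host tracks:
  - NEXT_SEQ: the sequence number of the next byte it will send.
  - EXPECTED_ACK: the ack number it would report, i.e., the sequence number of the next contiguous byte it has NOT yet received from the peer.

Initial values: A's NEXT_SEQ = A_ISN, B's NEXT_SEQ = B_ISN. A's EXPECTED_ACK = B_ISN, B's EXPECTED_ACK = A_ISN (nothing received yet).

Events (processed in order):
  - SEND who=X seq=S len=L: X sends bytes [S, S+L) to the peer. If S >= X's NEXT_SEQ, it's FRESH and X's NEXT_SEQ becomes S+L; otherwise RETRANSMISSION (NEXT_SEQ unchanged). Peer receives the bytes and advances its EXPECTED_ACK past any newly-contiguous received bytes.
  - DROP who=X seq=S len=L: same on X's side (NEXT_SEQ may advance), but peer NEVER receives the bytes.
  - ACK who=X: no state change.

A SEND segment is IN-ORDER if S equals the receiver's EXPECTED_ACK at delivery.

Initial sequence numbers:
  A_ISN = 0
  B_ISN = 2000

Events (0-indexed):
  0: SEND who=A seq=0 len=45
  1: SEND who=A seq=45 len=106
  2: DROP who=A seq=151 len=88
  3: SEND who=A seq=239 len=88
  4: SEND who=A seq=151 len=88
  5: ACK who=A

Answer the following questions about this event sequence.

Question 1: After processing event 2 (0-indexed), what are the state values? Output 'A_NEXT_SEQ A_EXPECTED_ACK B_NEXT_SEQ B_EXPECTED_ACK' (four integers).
After event 0: A_seq=45 A_ack=2000 B_seq=2000 B_ack=45
After event 1: A_seq=151 A_ack=2000 B_seq=2000 B_ack=151
After event 2: A_seq=239 A_ack=2000 B_seq=2000 B_ack=151

239 2000 2000 151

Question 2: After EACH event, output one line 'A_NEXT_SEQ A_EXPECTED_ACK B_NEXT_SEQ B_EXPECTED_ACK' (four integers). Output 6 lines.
45 2000 2000 45
151 2000 2000 151
239 2000 2000 151
327 2000 2000 151
327 2000 2000 327
327 2000 2000 327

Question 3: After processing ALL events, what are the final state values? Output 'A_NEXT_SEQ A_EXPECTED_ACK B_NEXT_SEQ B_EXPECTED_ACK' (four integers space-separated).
After event 0: A_seq=45 A_ack=2000 B_seq=2000 B_ack=45
After event 1: A_seq=151 A_ack=2000 B_seq=2000 B_ack=151
After event 2: A_seq=239 A_ack=2000 B_seq=2000 B_ack=151
After event 3: A_seq=327 A_ack=2000 B_seq=2000 B_ack=151
After event 4: A_seq=327 A_ack=2000 B_seq=2000 B_ack=327
After event 5: A_seq=327 A_ack=2000 B_seq=2000 B_ack=327

Answer: 327 2000 2000 327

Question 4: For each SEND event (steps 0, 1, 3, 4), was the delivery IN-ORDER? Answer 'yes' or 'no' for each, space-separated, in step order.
Step 0: SEND seq=0 -> in-order
Step 1: SEND seq=45 -> in-order
Step 3: SEND seq=239 -> out-of-order
Step 4: SEND seq=151 -> in-order

Answer: yes yes no yes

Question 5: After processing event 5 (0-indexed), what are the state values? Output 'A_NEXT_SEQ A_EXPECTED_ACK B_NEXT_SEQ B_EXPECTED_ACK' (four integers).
After event 0: A_seq=45 A_ack=2000 B_seq=2000 B_ack=45
After event 1: A_seq=151 A_ack=2000 B_seq=2000 B_ack=151
After event 2: A_seq=239 A_ack=2000 B_seq=2000 B_ack=151
After event 3: A_seq=327 A_ack=2000 B_seq=2000 B_ack=151
After event 4: A_seq=327 A_ack=2000 B_seq=2000 B_ack=327
After event 5: A_seq=327 A_ack=2000 B_seq=2000 B_ack=327

327 2000 2000 327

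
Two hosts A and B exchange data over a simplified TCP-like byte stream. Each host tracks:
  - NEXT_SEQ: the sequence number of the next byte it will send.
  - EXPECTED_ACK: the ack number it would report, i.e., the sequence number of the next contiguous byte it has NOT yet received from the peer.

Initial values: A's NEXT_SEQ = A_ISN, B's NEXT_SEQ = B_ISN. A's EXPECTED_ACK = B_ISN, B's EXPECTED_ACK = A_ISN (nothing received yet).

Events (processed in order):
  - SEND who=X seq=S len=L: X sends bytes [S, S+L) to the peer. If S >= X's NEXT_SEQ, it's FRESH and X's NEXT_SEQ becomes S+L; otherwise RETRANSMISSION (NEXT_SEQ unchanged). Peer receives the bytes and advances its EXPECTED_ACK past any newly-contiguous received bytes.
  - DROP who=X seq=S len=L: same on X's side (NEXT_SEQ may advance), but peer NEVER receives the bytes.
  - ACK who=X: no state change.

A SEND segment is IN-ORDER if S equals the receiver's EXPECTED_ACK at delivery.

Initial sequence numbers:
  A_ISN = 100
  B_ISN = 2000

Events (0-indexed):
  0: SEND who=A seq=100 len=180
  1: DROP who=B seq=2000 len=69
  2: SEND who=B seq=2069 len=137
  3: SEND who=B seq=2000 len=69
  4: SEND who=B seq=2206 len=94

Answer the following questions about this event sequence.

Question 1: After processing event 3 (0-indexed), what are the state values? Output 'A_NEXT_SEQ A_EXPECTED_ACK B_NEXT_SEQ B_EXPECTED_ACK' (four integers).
After event 0: A_seq=280 A_ack=2000 B_seq=2000 B_ack=280
After event 1: A_seq=280 A_ack=2000 B_seq=2069 B_ack=280
After event 2: A_seq=280 A_ack=2000 B_seq=2206 B_ack=280
After event 3: A_seq=280 A_ack=2206 B_seq=2206 B_ack=280

280 2206 2206 280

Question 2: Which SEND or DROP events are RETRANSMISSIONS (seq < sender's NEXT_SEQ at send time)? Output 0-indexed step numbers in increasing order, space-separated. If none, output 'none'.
Step 0: SEND seq=100 -> fresh
Step 1: DROP seq=2000 -> fresh
Step 2: SEND seq=2069 -> fresh
Step 3: SEND seq=2000 -> retransmit
Step 4: SEND seq=2206 -> fresh

Answer: 3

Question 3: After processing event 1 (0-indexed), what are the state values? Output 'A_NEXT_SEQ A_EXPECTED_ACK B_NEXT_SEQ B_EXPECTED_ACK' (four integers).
After event 0: A_seq=280 A_ack=2000 B_seq=2000 B_ack=280
After event 1: A_seq=280 A_ack=2000 B_seq=2069 B_ack=280

280 2000 2069 280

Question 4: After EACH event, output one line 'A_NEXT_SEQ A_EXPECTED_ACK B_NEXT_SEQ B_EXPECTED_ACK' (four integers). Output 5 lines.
280 2000 2000 280
280 2000 2069 280
280 2000 2206 280
280 2206 2206 280
280 2300 2300 280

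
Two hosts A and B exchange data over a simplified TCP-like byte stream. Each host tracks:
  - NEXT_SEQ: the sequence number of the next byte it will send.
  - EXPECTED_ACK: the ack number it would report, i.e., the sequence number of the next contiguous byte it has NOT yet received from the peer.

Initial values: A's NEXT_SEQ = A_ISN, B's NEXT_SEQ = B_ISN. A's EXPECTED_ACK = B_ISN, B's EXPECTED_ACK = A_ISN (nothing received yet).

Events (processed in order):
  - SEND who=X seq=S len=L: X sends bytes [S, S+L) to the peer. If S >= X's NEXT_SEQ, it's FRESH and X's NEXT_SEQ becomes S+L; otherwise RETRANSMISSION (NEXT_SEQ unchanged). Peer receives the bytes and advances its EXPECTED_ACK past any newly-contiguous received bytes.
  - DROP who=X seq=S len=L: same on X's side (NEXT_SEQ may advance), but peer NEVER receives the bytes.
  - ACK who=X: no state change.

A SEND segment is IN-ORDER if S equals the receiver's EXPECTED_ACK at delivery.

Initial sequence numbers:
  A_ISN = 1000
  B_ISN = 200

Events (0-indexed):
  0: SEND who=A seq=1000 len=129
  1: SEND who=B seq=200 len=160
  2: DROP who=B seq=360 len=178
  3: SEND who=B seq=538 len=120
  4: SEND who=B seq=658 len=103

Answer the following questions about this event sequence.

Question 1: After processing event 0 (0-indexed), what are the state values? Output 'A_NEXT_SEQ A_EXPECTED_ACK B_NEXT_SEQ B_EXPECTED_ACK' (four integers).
After event 0: A_seq=1129 A_ack=200 B_seq=200 B_ack=1129

1129 200 200 1129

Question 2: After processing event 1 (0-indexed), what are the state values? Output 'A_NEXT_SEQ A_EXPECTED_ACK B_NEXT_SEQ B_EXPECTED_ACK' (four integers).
After event 0: A_seq=1129 A_ack=200 B_seq=200 B_ack=1129
After event 1: A_seq=1129 A_ack=360 B_seq=360 B_ack=1129

1129 360 360 1129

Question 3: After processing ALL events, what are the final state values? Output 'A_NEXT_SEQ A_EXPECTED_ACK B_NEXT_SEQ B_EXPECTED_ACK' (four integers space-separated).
After event 0: A_seq=1129 A_ack=200 B_seq=200 B_ack=1129
After event 1: A_seq=1129 A_ack=360 B_seq=360 B_ack=1129
After event 2: A_seq=1129 A_ack=360 B_seq=538 B_ack=1129
After event 3: A_seq=1129 A_ack=360 B_seq=658 B_ack=1129
After event 4: A_seq=1129 A_ack=360 B_seq=761 B_ack=1129

Answer: 1129 360 761 1129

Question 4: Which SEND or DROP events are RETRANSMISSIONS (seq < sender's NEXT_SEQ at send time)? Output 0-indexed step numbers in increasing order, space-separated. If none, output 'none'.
Step 0: SEND seq=1000 -> fresh
Step 1: SEND seq=200 -> fresh
Step 2: DROP seq=360 -> fresh
Step 3: SEND seq=538 -> fresh
Step 4: SEND seq=658 -> fresh

Answer: none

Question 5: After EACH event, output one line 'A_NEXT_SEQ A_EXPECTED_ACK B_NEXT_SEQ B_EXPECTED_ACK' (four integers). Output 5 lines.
1129 200 200 1129
1129 360 360 1129
1129 360 538 1129
1129 360 658 1129
1129 360 761 1129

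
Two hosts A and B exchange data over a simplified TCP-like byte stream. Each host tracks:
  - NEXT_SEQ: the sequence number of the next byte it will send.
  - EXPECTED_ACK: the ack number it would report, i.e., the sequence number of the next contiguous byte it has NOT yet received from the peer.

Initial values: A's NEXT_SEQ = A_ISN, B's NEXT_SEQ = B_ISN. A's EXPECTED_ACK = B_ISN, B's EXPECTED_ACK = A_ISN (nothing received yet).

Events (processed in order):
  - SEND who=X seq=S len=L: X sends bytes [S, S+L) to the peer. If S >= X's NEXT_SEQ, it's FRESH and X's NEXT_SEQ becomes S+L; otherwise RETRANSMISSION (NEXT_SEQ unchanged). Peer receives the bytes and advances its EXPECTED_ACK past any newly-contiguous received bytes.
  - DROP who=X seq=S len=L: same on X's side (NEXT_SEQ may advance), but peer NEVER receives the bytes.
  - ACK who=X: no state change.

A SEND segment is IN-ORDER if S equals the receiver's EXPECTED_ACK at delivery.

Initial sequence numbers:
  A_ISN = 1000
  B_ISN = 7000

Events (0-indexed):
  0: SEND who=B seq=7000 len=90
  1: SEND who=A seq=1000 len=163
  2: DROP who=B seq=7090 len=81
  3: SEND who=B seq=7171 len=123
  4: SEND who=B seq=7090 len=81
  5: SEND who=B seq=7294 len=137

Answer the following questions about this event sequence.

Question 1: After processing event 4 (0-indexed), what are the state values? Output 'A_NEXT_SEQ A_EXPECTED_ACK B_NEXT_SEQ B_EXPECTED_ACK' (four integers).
After event 0: A_seq=1000 A_ack=7090 B_seq=7090 B_ack=1000
After event 1: A_seq=1163 A_ack=7090 B_seq=7090 B_ack=1163
After event 2: A_seq=1163 A_ack=7090 B_seq=7171 B_ack=1163
After event 3: A_seq=1163 A_ack=7090 B_seq=7294 B_ack=1163
After event 4: A_seq=1163 A_ack=7294 B_seq=7294 B_ack=1163

1163 7294 7294 1163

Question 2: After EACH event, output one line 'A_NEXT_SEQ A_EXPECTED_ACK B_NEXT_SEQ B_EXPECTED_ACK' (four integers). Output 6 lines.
1000 7090 7090 1000
1163 7090 7090 1163
1163 7090 7171 1163
1163 7090 7294 1163
1163 7294 7294 1163
1163 7431 7431 1163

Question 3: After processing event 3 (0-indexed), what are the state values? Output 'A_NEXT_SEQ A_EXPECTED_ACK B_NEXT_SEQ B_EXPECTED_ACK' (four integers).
After event 0: A_seq=1000 A_ack=7090 B_seq=7090 B_ack=1000
After event 1: A_seq=1163 A_ack=7090 B_seq=7090 B_ack=1163
After event 2: A_seq=1163 A_ack=7090 B_seq=7171 B_ack=1163
After event 3: A_seq=1163 A_ack=7090 B_seq=7294 B_ack=1163

1163 7090 7294 1163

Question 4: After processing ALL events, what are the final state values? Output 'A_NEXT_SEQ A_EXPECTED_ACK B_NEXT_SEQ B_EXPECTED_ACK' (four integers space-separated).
After event 0: A_seq=1000 A_ack=7090 B_seq=7090 B_ack=1000
After event 1: A_seq=1163 A_ack=7090 B_seq=7090 B_ack=1163
After event 2: A_seq=1163 A_ack=7090 B_seq=7171 B_ack=1163
After event 3: A_seq=1163 A_ack=7090 B_seq=7294 B_ack=1163
After event 4: A_seq=1163 A_ack=7294 B_seq=7294 B_ack=1163
After event 5: A_seq=1163 A_ack=7431 B_seq=7431 B_ack=1163

Answer: 1163 7431 7431 1163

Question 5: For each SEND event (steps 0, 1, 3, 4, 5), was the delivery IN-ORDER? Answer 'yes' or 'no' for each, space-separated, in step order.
Step 0: SEND seq=7000 -> in-order
Step 1: SEND seq=1000 -> in-order
Step 3: SEND seq=7171 -> out-of-order
Step 4: SEND seq=7090 -> in-order
Step 5: SEND seq=7294 -> in-order

Answer: yes yes no yes yes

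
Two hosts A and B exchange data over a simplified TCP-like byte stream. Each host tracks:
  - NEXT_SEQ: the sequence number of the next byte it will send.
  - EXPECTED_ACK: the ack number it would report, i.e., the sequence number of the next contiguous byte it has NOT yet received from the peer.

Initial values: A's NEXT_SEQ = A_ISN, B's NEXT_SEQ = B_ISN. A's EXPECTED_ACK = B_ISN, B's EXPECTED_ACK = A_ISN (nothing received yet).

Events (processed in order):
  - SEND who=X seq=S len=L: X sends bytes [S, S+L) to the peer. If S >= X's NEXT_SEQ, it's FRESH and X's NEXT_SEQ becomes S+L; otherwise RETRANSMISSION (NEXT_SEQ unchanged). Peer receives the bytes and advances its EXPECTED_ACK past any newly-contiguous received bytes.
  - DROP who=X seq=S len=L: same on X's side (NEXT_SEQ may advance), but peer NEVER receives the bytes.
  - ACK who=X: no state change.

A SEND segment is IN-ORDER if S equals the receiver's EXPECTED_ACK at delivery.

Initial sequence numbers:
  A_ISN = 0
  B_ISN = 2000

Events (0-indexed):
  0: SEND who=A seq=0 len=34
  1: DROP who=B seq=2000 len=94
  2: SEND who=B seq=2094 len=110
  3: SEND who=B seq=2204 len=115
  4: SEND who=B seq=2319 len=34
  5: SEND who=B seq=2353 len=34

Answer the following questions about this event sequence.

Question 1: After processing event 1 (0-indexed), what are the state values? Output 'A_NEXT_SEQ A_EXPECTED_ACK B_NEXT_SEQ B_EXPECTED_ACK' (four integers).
After event 0: A_seq=34 A_ack=2000 B_seq=2000 B_ack=34
After event 1: A_seq=34 A_ack=2000 B_seq=2094 B_ack=34

34 2000 2094 34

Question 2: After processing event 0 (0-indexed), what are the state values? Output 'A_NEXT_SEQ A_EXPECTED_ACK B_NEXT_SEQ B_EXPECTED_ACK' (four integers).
After event 0: A_seq=34 A_ack=2000 B_seq=2000 B_ack=34

34 2000 2000 34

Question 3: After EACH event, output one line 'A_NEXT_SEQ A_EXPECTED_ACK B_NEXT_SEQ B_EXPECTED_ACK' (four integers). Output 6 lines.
34 2000 2000 34
34 2000 2094 34
34 2000 2204 34
34 2000 2319 34
34 2000 2353 34
34 2000 2387 34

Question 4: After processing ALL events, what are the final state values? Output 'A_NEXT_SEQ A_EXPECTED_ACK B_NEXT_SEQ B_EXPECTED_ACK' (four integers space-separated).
Answer: 34 2000 2387 34

Derivation:
After event 0: A_seq=34 A_ack=2000 B_seq=2000 B_ack=34
After event 1: A_seq=34 A_ack=2000 B_seq=2094 B_ack=34
After event 2: A_seq=34 A_ack=2000 B_seq=2204 B_ack=34
After event 3: A_seq=34 A_ack=2000 B_seq=2319 B_ack=34
After event 4: A_seq=34 A_ack=2000 B_seq=2353 B_ack=34
After event 5: A_seq=34 A_ack=2000 B_seq=2387 B_ack=34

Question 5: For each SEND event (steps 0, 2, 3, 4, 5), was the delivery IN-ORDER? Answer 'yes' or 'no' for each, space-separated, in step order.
Answer: yes no no no no

Derivation:
Step 0: SEND seq=0 -> in-order
Step 2: SEND seq=2094 -> out-of-order
Step 3: SEND seq=2204 -> out-of-order
Step 4: SEND seq=2319 -> out-of-order
Step 5: SEND seq=2353 -> out-of-order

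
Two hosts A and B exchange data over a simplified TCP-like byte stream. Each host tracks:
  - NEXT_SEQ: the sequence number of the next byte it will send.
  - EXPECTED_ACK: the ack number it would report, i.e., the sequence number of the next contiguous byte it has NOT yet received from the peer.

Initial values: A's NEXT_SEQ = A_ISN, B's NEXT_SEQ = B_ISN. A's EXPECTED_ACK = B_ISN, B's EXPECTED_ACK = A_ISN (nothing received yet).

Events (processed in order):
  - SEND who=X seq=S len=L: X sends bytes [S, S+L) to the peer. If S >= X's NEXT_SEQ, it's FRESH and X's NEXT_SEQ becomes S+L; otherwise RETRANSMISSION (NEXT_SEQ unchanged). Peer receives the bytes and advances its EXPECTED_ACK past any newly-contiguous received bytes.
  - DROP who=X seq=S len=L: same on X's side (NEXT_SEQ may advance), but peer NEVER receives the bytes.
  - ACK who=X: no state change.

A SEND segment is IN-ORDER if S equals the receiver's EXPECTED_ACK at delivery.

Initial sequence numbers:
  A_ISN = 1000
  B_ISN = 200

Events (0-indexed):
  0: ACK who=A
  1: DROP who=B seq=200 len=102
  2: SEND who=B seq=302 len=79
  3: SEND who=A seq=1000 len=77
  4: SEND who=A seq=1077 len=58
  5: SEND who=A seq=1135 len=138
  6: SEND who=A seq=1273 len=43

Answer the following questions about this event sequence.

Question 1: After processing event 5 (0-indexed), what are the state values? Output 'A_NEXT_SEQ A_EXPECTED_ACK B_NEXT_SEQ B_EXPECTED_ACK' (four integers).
After event 0: A_seq=1000 A_ack=200 B_seq=200 B_ack=1000
After event 1: A_seq=1000 A_ack=200 B_seq=302 B_ack=1000
After event 2: A_seq=1000 A_ack=200 B_seq=381 B_ack=1000
After event 3: A_seq=1077 A_ack=200 B_seq=381 B_ack=1077
After event 4: A_seq=1135 A_ack=200 B_seq=381 B_ack=1135
After event 5: A_seq=1273 A_ack=200 B_seq=381 B_ack=1273

1273 200 381 1273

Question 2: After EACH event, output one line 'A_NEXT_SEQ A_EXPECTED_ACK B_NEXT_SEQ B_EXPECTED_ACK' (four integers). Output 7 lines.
1000 200 200 1000
1000 200 302 1000
1000 200 381 1000
1077 200 381 1077
1135 200 381 1135
1273 200 381 1273
1316 200 381 1316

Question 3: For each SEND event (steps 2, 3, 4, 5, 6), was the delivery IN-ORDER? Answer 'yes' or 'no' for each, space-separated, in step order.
Answer: no yes yes yes yes

Derivation:
Step 2: SEND seq=302 -> out-of-order
Step 3: SEND seq=1000 -> in-order
Step 4: SEND seq=1077 -> in-order
Step 5: SEND seq=1135 -> in-order
Step 6: SEND seq=1273 -> in-order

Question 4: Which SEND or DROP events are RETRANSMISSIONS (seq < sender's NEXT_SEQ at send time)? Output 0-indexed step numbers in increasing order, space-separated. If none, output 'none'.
Step 1: DROP seq=200 -> fresh
Step 2: SEND seq=302 -> fresh
Step 3: SEND seq=1000 -> fresh
Step 4: SEND seq=1077 -> fresh
Step 5: SEND seq=1135 -> fresh
Step 6: SEND seq=1273 -> fresh

Answer: none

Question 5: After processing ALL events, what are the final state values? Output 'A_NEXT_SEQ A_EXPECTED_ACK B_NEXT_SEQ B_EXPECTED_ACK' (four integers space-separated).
After event 0: A_seq=1000 A_ack=200 B_seq=200 B_ack=1000
After event 1: A_seq=1000 A_ack=200 B_seq=302 B_ack=1000
After event 2: A_seq=1000 A_ack=200 B_seq=381 B_ack=1000
After event 3: A_seq=1077 A_ack=200 B_seq=381 B_ack=1077
After event 4: A_seq=1135 A_ack=200 B_seq=381 B_ack=1135
After event 5: A_seq=1273 A_ack=200 B_seq=381 B_ack=1273
After event 6: A_seq=1316 A_ack=200 B_seq=381 B_ack=1316

Answer: 1316 200 381 1316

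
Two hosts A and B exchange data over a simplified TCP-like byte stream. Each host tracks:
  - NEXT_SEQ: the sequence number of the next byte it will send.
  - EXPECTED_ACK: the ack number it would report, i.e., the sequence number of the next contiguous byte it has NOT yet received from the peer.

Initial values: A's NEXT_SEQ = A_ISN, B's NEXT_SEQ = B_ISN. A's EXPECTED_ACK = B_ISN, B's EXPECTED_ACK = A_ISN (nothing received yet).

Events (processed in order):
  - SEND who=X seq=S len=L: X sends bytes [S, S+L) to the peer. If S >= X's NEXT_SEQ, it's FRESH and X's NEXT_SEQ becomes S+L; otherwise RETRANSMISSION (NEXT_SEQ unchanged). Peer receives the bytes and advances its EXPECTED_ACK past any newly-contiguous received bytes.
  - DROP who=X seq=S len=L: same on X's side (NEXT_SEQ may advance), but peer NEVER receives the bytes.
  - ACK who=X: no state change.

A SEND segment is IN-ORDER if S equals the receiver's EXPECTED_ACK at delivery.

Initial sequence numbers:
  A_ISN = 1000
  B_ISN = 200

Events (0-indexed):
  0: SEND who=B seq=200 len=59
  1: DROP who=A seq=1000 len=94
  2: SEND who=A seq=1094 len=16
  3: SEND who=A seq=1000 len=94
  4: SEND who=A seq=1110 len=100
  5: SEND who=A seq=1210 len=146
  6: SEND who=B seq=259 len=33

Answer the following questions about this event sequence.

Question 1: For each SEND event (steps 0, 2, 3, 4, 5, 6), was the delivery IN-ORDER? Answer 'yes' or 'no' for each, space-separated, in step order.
Step 0: SEND seq=200 -> in-order
Step 2: SEND seq=1094 -> out-of-order
Step 3: SEND seq=1000 -> in-order
Step 4: SEND seq=1110 -> in-order
Step 5: SEND seq=1210 -> in-order
Step 6: SEND seq=259 -> in-order

Answer: yes no yes yes yes yes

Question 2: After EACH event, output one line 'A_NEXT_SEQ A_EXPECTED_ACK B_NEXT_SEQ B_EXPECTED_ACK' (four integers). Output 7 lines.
1000 259 259 1000
1094 259 259 1000
1110 259 259 1000
1110 259 259 1110
1210 259 259 1210
1356 259 259 1356
1356 292 292 1356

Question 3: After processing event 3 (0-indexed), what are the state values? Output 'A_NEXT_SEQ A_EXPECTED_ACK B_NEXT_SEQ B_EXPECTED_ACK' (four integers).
After event 0: A_seq=1000 A_ack=259 B_seq=259 B_ack=1000
After event 1: A_seq=1094 A_ack=259 B_seq=259 B_ack=1000
After event 2: A_seq=1110 A_ack=259 B_seq=259 B_ack=1000
After event 3: A_seq=1110 A_ack=259 B_seq=259 B_ack=1110

1110 259 259 1110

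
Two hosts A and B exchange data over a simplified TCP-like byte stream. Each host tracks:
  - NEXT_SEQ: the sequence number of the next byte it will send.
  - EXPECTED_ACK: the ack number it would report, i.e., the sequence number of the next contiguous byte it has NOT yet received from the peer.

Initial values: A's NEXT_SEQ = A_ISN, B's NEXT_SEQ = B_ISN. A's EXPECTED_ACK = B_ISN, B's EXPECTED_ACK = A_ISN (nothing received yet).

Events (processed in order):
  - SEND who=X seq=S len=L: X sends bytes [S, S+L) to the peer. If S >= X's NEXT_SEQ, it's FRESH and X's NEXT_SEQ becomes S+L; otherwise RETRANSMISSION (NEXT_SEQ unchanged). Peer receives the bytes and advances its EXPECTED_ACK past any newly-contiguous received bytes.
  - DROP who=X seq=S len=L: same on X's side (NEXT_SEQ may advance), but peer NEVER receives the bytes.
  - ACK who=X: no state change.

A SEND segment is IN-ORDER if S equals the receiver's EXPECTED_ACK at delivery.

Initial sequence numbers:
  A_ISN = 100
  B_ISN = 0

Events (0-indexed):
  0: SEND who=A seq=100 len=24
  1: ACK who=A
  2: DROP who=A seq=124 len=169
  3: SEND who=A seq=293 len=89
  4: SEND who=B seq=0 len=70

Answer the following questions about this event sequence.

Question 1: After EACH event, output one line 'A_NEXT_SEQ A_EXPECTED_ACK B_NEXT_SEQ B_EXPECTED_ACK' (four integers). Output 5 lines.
124 0 0 124
124 0 0 124
293 0 0 124
382 0 0 124
382 70 70 124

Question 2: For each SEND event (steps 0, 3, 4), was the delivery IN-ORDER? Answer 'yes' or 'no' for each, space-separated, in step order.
Answer: yes no yes

Derivation:
Step 0: SEND seq=100 -> in-order
Step 3: SEND seq=293 -> out-of-order
Step 4: SEND seq=0 -> in-order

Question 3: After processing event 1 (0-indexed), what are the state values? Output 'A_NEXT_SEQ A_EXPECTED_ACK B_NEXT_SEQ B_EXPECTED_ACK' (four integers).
After event 0: A_seq=124 A_ack=0 B_seq=0 B_ack=124
After event 1: A_seq=124 A_ack=0 B_seq=0 B_ack=124

124 0 0 124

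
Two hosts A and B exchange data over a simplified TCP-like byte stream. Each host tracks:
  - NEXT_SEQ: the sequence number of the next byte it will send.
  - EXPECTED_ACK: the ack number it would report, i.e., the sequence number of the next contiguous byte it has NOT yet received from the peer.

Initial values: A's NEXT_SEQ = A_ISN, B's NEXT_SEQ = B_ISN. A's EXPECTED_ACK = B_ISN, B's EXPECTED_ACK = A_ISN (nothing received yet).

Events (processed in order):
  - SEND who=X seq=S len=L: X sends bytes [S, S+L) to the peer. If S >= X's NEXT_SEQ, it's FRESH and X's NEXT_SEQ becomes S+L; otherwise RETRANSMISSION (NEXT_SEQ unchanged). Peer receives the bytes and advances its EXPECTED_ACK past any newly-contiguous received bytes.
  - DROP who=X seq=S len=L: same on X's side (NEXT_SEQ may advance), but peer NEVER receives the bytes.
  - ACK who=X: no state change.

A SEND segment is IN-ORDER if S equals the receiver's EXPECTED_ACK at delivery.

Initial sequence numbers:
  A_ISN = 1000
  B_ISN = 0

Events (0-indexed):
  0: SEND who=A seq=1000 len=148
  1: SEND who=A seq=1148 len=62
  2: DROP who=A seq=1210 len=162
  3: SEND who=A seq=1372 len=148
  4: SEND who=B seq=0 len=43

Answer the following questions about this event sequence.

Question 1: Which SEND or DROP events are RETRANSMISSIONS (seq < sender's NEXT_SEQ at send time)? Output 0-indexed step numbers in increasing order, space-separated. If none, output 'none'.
Step 0: SEND seq=1000 -> fresh
Step 1: SEND seq=1148 -> fresh
Step 2: DROP seq=1210 -> fresh
Step 3: SEND seq=1372 -> fresh
Step 4: SEND seq=0 -> fresh

Answer: none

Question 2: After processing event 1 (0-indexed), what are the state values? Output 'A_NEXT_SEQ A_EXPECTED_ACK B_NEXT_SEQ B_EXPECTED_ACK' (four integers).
After event 0: A_seq=1148 A_ack=0 B_seq=0 B_ack=1148
After event 1: A_seq=1210 A_ack=0 B_seq=0 B_ack=1210

1210 0 0 1210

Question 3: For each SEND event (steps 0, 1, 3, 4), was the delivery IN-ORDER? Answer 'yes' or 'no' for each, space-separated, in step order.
Answer: yes yes no yes

Derivation:
Step 0: SEND seq=1000 -> in-order
Step 1: SEND seq=1148 -> in-order
Step 3: SEND seq=1372 -> out-of-order
Step 4: SEND seq=0 -> in-order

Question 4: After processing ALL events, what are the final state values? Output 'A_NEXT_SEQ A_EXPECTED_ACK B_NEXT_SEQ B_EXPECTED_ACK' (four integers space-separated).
After event 0: A_seq=1148 A_ack=0 B_seq=0 B_ack=1148
After event 1: A_seq=1210 A_ack=0 B_seq=0 B_ack=1210
After event 2: A_seq=1372 A_ack=0 B_seq=0 B_ack=1210
After event 3: A_seq=1520 A_ack=0 B_seq=0 B_ack=1210
After event 4: A_seq=1520 A_ack=43 B_seq=43 B_ack=1210

Answer: 1520 43 43 1210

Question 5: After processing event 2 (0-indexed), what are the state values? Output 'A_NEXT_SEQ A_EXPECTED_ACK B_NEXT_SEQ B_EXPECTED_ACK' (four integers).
After event 0: A_seq=1148 A_ack=0 B_seq=0 B_ack=1148
After event 1: A_seq=1210 A_ack=0 B_seq=0 B_ack=1210
After event 2: A_seq=1372 A_ack=0 B_seq=0 B_ack=1210

1372 0 0 1210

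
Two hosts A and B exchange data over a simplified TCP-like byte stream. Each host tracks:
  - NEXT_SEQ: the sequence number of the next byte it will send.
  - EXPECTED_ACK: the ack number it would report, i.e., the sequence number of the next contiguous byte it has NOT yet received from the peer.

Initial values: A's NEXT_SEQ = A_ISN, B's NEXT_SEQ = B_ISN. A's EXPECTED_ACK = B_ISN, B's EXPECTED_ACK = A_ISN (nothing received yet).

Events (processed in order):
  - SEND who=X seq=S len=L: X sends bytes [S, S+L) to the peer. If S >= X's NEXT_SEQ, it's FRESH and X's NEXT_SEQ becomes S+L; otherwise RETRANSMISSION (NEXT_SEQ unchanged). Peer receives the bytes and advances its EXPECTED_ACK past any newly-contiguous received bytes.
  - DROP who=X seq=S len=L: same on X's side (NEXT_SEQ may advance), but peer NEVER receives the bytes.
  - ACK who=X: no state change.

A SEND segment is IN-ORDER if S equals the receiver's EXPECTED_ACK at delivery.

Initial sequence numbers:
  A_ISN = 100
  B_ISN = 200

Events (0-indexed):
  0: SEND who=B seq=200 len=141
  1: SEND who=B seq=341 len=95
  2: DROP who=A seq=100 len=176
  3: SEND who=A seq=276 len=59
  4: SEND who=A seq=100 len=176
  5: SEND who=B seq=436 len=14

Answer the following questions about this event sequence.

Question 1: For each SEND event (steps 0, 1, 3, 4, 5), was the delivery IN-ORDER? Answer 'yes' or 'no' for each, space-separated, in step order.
Answer: yes yes no yes yes

Derivation:
Step 0: SEND seq=200 -> in-order
Step 1: SEND seq=341 -> in-order
Step 3: SEND seq=276 -> out-of-order
Step 4: SEND seq=100 -> in-order
Step 5: SEND seq=436 -> in-order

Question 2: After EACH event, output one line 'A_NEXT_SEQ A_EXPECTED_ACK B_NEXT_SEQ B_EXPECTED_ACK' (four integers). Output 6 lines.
100 341 341 100
100 436 436 100
276 436 436 100
335 436 436 100
335 436 436 335
335 450 450 335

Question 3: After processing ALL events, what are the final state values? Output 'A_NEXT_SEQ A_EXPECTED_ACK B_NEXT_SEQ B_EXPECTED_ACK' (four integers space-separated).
Answer: 335 450 450 335

Derivation:
After event 0: A_seq=100 A_ack=341 B_seq=341 B_ack=100
After event 1: A_seq=100 A_ack=436 B_seq=436 B_ack=100
After event 2: A_seq=276 A_ack=436 B_seq=436 B_ack=100
After event 3: A_seq=335 A_ack=436 B_seq=436 B_ack=100
After event 4: A_seq=335 A_ack=436 B_seq=436 B_ack=335
After event 5: A_seq=335 A_ack=450 B_seq=450 B_ack=335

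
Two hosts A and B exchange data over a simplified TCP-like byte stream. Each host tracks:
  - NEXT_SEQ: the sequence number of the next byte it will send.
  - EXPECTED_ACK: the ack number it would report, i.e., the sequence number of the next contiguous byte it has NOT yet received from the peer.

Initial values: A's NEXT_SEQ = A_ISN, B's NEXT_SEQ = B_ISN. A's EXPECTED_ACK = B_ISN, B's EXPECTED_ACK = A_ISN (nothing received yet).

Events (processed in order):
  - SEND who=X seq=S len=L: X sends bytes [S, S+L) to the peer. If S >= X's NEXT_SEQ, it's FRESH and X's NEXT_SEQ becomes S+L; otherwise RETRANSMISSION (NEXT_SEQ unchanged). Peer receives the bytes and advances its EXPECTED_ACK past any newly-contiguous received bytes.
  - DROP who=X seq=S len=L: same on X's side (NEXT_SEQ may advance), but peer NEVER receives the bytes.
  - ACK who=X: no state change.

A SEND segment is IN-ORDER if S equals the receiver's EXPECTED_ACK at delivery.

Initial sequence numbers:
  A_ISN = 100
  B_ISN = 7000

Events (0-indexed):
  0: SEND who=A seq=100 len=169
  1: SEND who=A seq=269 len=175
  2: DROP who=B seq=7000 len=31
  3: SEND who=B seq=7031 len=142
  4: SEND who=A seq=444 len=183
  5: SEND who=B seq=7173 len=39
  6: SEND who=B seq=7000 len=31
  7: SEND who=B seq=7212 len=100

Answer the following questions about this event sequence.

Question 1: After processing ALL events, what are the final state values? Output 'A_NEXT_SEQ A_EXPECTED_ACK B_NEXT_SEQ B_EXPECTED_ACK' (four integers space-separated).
Answer: 627 7312 7312 627

Derivation:
After event 0: A_seq=269 A_ack=7000 B_seq=7000 B_ack=269
After event 1: A_seq=444 A_ack=7000 B_seq=7000 B_ack=444
After event 2: A_seq=444 A_ack=7000 B_seq=7031 B_ack=444
After event 3: A_seq=444 A_ack=7000 B_seq=7173 B_ack=444
After event 4: A_seq=627 A_ack=7000 B_seq=7173 B_ack=627
After event 5: A_seq=627 A_ack=7000 B_seq=7212 B_ack=627
After event 6: A_seq=627 A_ack=7212 B_seq=7212 B_ack=627
After event 7: A_seq=627 A_ack=7312 B_seq=7312 B_ack=627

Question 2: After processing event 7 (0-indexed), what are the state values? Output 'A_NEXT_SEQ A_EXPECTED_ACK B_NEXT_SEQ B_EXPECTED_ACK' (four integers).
After event 0: A_seq=269 A_ack=7000 B_seq=7000 B_ack=269
After event 1: A_seq=444 A_ack=7000 B_seq=7000 B_ack=444
After event 2: A_seq=444 A_ack=7000 B_seq=7031 B_ack=444
After event 3: A_seq=444 A_ack=7000 B_seq=7173 B_ack=444
After event 4: A_seq=627 A_ack=7000 B_seq=7173 B_ack=627
After event 5: A_seq=627 A_ack=7000 B_seq=7212 B_ack=627
After event 6: A_seq=627 A_ack=7212 B_seq=7212 B_ack=627
After event 7: A_seq=627 A_ack=7312 B_seq=7312 B_ack=627

627 7312 7312 627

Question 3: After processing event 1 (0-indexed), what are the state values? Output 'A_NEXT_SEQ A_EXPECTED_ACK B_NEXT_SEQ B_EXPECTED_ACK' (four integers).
After event 0: A_seq=269 A_ack=7000 B_seq=7000 B_ack=269
After event 1: A_seq=444 A_ack=7000 B_seq=7000 B_ack=444

444 7000 7000 444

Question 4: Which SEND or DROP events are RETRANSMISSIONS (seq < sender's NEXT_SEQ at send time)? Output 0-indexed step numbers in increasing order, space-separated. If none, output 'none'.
Step 0: SEND seq=100 -> fresh
Step 1: SEND seq=269 -> fresh
Step 2: DROP seq=7000 -> fresh
Step 3: SEND seq=7031 -> fresh
Step 4: SEND seq=444 -> fresh
Step 5: SEND seq=7173 -> fresh
Step 6: SEND seq=7000 -> retransmit
Step 7: SEND seq=7212 -> fresh

Answer: 6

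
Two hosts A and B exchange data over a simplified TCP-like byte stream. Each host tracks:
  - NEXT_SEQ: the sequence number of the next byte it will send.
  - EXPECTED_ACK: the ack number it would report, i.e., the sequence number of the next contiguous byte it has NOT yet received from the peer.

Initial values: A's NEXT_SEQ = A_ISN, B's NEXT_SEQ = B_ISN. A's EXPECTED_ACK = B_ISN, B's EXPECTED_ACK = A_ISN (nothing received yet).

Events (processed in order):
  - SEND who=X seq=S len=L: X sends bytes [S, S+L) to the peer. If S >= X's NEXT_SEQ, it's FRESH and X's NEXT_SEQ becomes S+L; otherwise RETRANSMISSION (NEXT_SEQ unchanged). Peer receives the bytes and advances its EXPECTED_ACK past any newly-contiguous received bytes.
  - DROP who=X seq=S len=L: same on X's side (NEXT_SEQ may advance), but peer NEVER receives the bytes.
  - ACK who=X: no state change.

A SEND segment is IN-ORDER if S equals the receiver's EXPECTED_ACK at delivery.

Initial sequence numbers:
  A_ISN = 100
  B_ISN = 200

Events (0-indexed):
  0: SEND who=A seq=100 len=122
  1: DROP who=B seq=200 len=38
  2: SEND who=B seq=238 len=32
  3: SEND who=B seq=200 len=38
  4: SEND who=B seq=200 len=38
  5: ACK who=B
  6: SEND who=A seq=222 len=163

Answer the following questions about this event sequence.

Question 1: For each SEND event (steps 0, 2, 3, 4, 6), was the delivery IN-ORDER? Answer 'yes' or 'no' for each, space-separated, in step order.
Step 0: SEND seq=100 -> in-order
Step 2: SEND seq=238 -> out-of-order
Step 3: SEND seq=200 -> in-order
Step 4: SEND seq=200 -> out-of-order
Step 6: SEND seq=222 -> in-order

Answer: yes no yes no yes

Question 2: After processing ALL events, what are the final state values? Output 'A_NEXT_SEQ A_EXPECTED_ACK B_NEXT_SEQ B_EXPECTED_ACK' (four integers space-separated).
Answer: 385 270 270 385

Derivation:
After event 0: A_seq=222 A_ack=200 B_seq=200 B_ack=222
After event 1: A_seq=222 A_ack=200 B_seq=238 B_ack=222
After event 2: A_seq=222 A_ack=200 B_seq=270 B_ack=222
After event 3: A_seq=222 A_ack=270 B_seq=270 B_ack=222
After event 4: A_seq=222 A_ack=270 B_seq=270 B_ack=222
After event 5: A_seq=222 A_ack=270 B_seq=270 B_ack=222
After event 6: A_seq=385 A_ack=270 B_seq=270 B_ack=385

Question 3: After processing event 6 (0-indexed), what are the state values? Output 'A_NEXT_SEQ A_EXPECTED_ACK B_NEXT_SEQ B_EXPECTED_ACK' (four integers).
After event 0: A_seq=222 A_ack=200 B_seq=200 B_ack=222
After event 1: A_seq=222 A_ack=200 B_seq=238 B_ack=222
After event 2: A_seq=222 A_ack=200 B_seq=270 B_ack=222
After event 3: A_seq=222 A_ack=270 B_seq=270 B_ack=222
After event 4: A_seq=222 A_ack=270 B_seq=270 B_ack=222
After event 5: A_seq=222 A_ack=270 B_seq=270 B_ack=222
After event 6: A_seq=385 A_ack=270 B_seq=270 B_ack=385

385 270 270 385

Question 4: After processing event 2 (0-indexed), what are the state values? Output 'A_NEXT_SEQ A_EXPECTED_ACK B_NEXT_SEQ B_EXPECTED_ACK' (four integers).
After event 0: A_seq=222 A_ack=200 B_seq=200 B_ack=222
After event 1: A_seq=222 A_ack=200 B_seq=238 B_ack=222
After event 2: A_seq=222 A_ack=200 B_seq=270 B_ack=222

222 200 270 222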